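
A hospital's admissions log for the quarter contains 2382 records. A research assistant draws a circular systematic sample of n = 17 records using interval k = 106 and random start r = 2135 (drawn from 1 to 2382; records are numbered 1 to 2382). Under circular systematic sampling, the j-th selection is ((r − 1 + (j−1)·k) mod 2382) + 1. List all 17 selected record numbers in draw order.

2135, 2241, 2347, 71, 177, 283, 389, 495, 601, 707, 813, 919, 1025, 1131, 1237, 1343, 1449

Selection 1: 2135
Selection 2: 2135 + 106 = 2241
Selection 3: 2241 + 106 = 2347
Selection 4: 2347 + 106 = 2453 → 2453 − 2382 = 71
Selection 5: 71 + 106 = 177
Selection 6: 177 + 106 = 283
Selection 7: 283 + 106 = 389
Selection 8: 389 + 106 = 495
Selection 9: 495 + 106 = 601
Selection 10: 601 + 106 = 707
Selection 11: 707 + 106 = 813
Selection 12: 813 + 106 = 919
Selection 13: 919 + 106 = 1025
Selection 14: 1025 + 106 = 1131
Selection 15: 1131 + 106 = 1237
Selection 16: 1237 + 106 = 1343
Selection 17: 1343 + 106 = 1449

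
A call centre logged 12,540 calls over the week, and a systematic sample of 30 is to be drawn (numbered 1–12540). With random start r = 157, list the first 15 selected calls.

157, 575, 993, 1411, 1829, 2247, 2665, 3083, 3501, 3919, 4337, 4755, 5173, 5591, 6009

k = N/n = 12540/30 = 418
call 1: 157
call 2: 157 + 418 = 575
call 3: 575 + 418 = 993
call 4: 993 + 418 = 1411
call 5: 1411 + 418 = 1829
call 6: 1829 + 418 = 2247
call 7: 2247 + 418 = 2665
call 8: 2665 + 418 = 3083
call 9: 3083 + 418 = 3501
call 10: 3501 + 418 = 3919
call 11: 3919 + 418 = 4337
call 12: 4337 + 418 = 4755
call 13: 4755 + 418 = 5173
call 14: 5173 + 418 = 5591
call 15: 5591 + 418 = 6009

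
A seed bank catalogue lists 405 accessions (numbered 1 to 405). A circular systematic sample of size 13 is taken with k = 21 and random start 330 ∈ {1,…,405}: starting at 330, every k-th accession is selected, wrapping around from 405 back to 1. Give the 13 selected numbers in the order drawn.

Selection 1: 330
Selection 2: 330 + 21 = 351
Selection 3: 351 + 21 = 372
Selection 4: 372 + 21 = 393
Selection 5: 393 + 21 = 414 → 414 − 405 = 9
Selection 6: 9 + 21 = 30
Selection 7: 30 + 21 = 51
Selection 8: 51 + 21 = 72
Selection 9: 72 + 21 = 93
Selection 10: 93 + 21 = 114
Selection 11: 114 + 21 = 135
Selection 12: 135 + 21 = 156
Selection 13: 156 + 21 = 177

330, 351, 372, 393, 9, 30, 51, 72, 93, 114, 135, 156, 177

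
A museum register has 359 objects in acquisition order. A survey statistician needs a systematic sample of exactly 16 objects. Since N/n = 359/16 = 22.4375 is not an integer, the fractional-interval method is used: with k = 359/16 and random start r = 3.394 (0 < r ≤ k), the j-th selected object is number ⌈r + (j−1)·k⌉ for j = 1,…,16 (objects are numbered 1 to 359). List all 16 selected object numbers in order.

4, 26, 49, 71, 94, 116, 139, 161, 183, 206, 228, 251, 273, 296, 318, 340

j=1: r + 0k = 3.394 → ⌈·⌉ = 4
j=2: r + 1k = 25.8315 → ⌈·⌉ = 26
j=3: r + 2k = 48.269 → ⌈·⌉ = 49
j=4: r + 3k = 70.7065 → ⌈·⌉ = 71
j=5: r + 4k = 93.144 → ⌈·⌉ = 94
j=6: r + 5k = 115.5815 → ⌈·⌉ = 116
j=7: r + 6k = 138.019 → ⌈·⌉ = 139
j=8: r + 7k = 160.4565 → ⌈·⌉ = 161
j=9: r + 8k = 182.894 → ⌈·⌉ = 183
j=10: r + 9k = 205.3315 → ⌈·⌉ = 206
j=11: r + 10k = 227.769 → ⌈·⌉ = 228
j=12: r + 11k = 250.2065 → ⌈·⌉ = 251
j=13: r + 12k = 272.644 → ⌈·⌉ = 273
j=14: r + 13k = 295.0815 → ⌈·⌉ = 296
j=15: r + 14k = 317.519 → ⌈·⌉ = 318
j=16: r + 15k = 339.9565 → ⌈·⌉ = 340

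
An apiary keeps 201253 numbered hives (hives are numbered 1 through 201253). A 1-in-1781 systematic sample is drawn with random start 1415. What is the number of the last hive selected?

k = 1781
113th selection = r + (113−1)·k = 1415 + 112×1781 = 1415 + 199472 = 200887

200887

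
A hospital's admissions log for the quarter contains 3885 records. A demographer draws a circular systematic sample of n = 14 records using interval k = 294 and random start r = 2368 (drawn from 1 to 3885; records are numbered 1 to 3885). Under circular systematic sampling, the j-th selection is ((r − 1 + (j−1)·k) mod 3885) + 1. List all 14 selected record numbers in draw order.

Selection 1: 2368
Selection 2: 2368 + 294 = 2662
Selection 3: 2662 + 294 = 2956
Selection 4: 2956 + 294 = 3250
Selection 5: 3250 + 294 = 3544
Selection 6: 3544 + 294 = 3838
Selection 7: 3838 + 294 = 4132 → 4132 − 3885 = 247
Selection 8: 247 + 294 = 541
Selection 9: 541 + 294 = 835
Selection 10: 835 + 294 = 1129
Selection 11: 1129 + 294 = 1423
Selection 12: 1423 + 294 = 1717
Selection 13: 1717 + 294 = 2011
Selection 14: 2011 + 294 = 2305

2368, 2662, 2956, 3250, 3544, 3838, 247, 541, 835, 1129, 1423, 1717, 2011, 2305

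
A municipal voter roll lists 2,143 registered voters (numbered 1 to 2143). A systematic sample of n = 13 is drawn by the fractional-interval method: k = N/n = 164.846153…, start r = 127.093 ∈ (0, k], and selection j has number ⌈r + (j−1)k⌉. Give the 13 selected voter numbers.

128, 292, 457, 622, 787, 952, 1117, 1282, 1446, 1611, 1776, 1941, 2106

j=1: r + 0k = 127.093 → ⌈·⌉ = 128
j=2: r + 1k = 291.939153… → ⌈·⌉ = 292
j=3: r + 2k = 456.785307… → ⌈·⌉ = 457
j=4: r + 3k = 621.631461… → ⌈·⌉ = 622
j=5: r + 4k = 786.477615… → ⌈·⌉ = 787
j=6: r + 5k = 951.323769… → ⌈·⌉ = 952
j=7: r + 6k = 1116.169923… → ⌈·⌉ = 1117
j=8: r + 7k = 1281.016076… → ⌈·⌉ = 1282
j=9: r + 8k = 1445.862230… → ⌈·⌉ = 1446
j=10: r + 9k = 1610.708384… → ⌈·⌉ = 1611
j=11: r + 10k = 1775.554538… → ⌈·⌉ = 1776
j=12: r + 11k = 1940.400692… → ⌈·⌉ = 1941
j=13: r + 12k = 2105.246846… → ⌈·⌉ = 2106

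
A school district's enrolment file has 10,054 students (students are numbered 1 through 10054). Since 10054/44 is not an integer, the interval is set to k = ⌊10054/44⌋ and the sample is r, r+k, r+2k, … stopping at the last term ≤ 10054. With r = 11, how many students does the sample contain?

k = ⌊10054/44⌋ = 228
Achieved size = ⌊(10054 − 11)/228⌋ + 1 = ⌊10043/228⌋ + 1 = 44 + 1 = 45
(last selection: 11 + 44×228 = 10043 ≤ 10054; next would be 10271 > 10054)

45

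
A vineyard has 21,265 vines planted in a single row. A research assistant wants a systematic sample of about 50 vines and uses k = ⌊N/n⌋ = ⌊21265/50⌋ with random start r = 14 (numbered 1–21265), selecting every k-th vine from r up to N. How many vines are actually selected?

51

k = ⌊21265/50⌋ = 425
Achieved size = ⌊(21265 − 14)/425⌋ + 1 = ⌊21251/425⌋ + 1 = 50 + 1 = 51
(last selection: 14 + 50×425 = 21264 ≤ 21265; next would be 21689 > 21265)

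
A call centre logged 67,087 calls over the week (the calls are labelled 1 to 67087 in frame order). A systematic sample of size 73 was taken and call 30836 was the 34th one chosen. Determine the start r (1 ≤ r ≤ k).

k = 67087/73 = 919
r = 30836 − (34−1)×919 = 30836 − 30327 = 509

509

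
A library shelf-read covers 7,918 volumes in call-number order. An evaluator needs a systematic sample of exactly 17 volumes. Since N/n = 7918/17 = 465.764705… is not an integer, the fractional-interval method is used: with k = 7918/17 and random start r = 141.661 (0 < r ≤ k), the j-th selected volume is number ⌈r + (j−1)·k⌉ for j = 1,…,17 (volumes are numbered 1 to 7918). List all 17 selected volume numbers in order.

j=1: r + 0k = 141.661 → ⌈·⌉ = 142
j=2: r + 1k = 607.425705… → ⌈·⌉ = 608
j=3: r + 2k = 1073.190411… → ⌈·⌉ = 1074
j=4: r + 3k = 1538.955117… → ⌈·⌉ = 1539
j=5: r + 4k = 2004.719823… → ⌈·⌉ = 2005
j=6: r + 5k = 2470.484529… → ⌈·⌉ = 2471
j=7: r + 6k = 2936.249235… → ⌈·⌉ = 2937
j=8: r + 7k = 3402.013941… → ⌈·⌉ = 3403
j=9: r + 8k = 3867.778647… → ⌈·⌉ = 3868
j=10: r + 9k = 4333.543352… → ⌈·⌉ = 4334
j=11: r + 10k = 4799.308058… → ⌈·⌉ = 4800
j=12: r + 11k = 5265.072764… → ⌈·⌉ = 5266
j=13: r + 12k = 5730.837470… → ⌈·⌉ = 5731
j=14: r + 13k = 6196.602176… → ⌈·⌉ = 6197
j=15: r + 14k = 6662.366882… → ⌈·⌉ = 6663
j=16: r + 15k = 7128.131588… → ⌈·⌉ = 7129
j=17: r + 16k = 7593.896294… → ⌈·⌉ = 7594

142, 608, 1074, 1539, 2005, 2471, 2937, 3403, 3868, 4334, 4800, 5266, 5731, 6197, 6663, 7129, 7594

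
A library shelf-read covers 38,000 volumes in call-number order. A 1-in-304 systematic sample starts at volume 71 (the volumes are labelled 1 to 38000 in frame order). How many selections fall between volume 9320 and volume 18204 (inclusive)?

k = 304
First selection ≥ 9320: 71 + ⌈(9320−71)/304⌉·304 = 71 + 31×304 = 9495
Last selection ≤ 18204: 71 + ⌊(18204−71)/304⌋·304 = 71 + 59×304 = 18007
Count = 59 − 31 + 1 = 29

29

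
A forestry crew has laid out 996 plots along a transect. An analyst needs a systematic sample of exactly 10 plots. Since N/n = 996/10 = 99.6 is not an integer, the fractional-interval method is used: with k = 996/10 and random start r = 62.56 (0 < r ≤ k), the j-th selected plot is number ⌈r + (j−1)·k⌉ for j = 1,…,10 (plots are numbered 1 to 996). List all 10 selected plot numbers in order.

63, 163, 262, 362, 461, 561, 661, 760, 860, 959

j=1: r + 0k = 62.56 → ⌈·⌉ = 63
j=2: r + 1k = 162.16 → ⌈·⌉ = 163
j=3: r + 2k = 261.76 → ⌈·⌉ = 262
j=4: r + 3k = 361.36 → ⌈·⌉ = 362
j=5: r + 4k = 460.96 → ⌈·⌉ = 461
j=6: r + 5k = 560.56 → ⌈·⌉ = 561
j=7: r + 6k = 660.16 → ⌈·⌉ = 661
j=8: r + 7k = 759.76 → ⌈·⌉ = 760
j=9: r + 8k = 859.36 → ⌈·⌉ = 860
j=10: r + 9k = 958.96 → ⌈·⌉ = 959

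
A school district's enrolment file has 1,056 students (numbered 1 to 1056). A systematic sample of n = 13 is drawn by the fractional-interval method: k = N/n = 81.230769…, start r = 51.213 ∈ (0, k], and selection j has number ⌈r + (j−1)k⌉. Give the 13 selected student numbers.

j=1: r + 0k = 51.213 → ⌈·⌉ = 52
j=2: r + 1k = 132.443769… → ⌈·⌉ = 133
j=3: r + 2k = 213.674538… → ⌈·⌉ = 214
j=4: r + 3k = 294.905307… → ⌈·⌉ = 295
j=5: r + 4k = 376.136076… → ⌈·⌉ = 377
j=6: r + 5k = 457.366846… → ⌈·⌉ = 458
j=7: r + 6k = 538.597615… → ⌈·⌉ = 539
j=8: r + 7k = 619.828384… → ⌈·⌉ = 620
j=9: r + 8k = 701.059153… → ⌈·⌉ = 702
j=10: r + 9k = 782.289923… → ⌈·⌉ = 783
j=11: r + 10k = 863.520692… → ⌈·⌉ = 864
j=12: r + 11k = 944.751461… → ⌈·⌉ = 945
j=13: r + 12k = 1025.982230… → ⌈·⌉ = 1026

52, 133, 214, 295, 377, 458, 539, 620, 702, 783, 864, 945, 1026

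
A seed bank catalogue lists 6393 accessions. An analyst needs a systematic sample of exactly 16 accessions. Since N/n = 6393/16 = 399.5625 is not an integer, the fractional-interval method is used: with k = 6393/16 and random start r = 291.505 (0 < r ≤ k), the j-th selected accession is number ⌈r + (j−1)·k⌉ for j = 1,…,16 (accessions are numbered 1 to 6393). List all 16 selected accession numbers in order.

j=1: r + 0k = 291.505 → ⌈·⌉ = 292
j=2: r + 1k = 691.0675 → ⌈·⌉ = 692
j=3: r + 2k = 1090.63 → ⌈·⌉ = 1091
j=4: r + 3k = 1490.1925 → ⌈·⌉ = 1491
j=5: r + 4k = 1889.755 → ⌈·⌉ = 1890
j=6: r + 5k = 2289.3175 → ⌈·⌉ = 2290
j=7: r + 6k = 2688.88 → ⌈·⌉ = 2689
j=8: r + 7k = 3088.4425 → ⌈·⌉ = 3089
j=9: r + 8k = 3488.005 → ⌈·⌉ = 3489
j=10: r + 9k = 3887.5675 → ⌈·⌉ = 3888
j=11: r + 10k = 4287.13 → ⌈·⌉ = 4288
j=12: r + 11k = 4686.6925 → ⌈·⌉ = 4687
j=13: r + 12k = 5086.255 → ⌈·⌉ = 5087
j=14: r + 13k = 5485.8175 → ⌈·⌉ = 5486
j=15: r + 14k = 5885.38 → ⌈·⌉ = 5886
j=16: r + 15k = 6284.9425 → ⌈·⌉ = 6285

292, 692, 1091, 1491, 1890, 2290, 2689, 3089, 3489, 3888, 4288, 4687, 5087, 5486, 5886, 6285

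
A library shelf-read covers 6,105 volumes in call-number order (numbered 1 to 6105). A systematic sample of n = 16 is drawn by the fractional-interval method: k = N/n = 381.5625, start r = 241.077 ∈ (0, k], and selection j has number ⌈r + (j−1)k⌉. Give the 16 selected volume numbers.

j=1: r + 0k = 241.077 → ⌈·⌉ = 242
j=2: r + 1k = 622.6395 → ⌈·⌉ = 623
j=3: r + 2k = 1004.202 → ⌈·⌉ = 1005
j=4: r + 3k = 1385.7645 → ⌈·⌉ = 1386
j=5: r + 4k = 1767.327 → ⌈·⌉ = 1768
j=6: r + 5k = 2148.8895 → ⌈·⌉ = 2149
j=7: r + 6k = 2530.452 → ⌈·⌉ = 2531
j=8: r + 7k = 2912.0145 → ⌈·⌉ = 2913
j=9: r + 8k = 3293.577 → ⌈·⌉ = 3294
j=10: r + 9k = 3675.1395 → ⌈·⌉ = 3676
j=11: r + 10k = 4056.702 → ⌈·⌉ = 4057
j=12: r + 11k = 4438.2645 → ⌈·⌉ = 4439
j=13: r + 12k = 4819.827 → ⌈·⌉ = 4820
j=14: r + 13k = 5201.3895 → ⌈·⌉ = 5202
j=15: r + 14k = 5582.952 → ⌈·⌉ = 5583
j=16: r + 15k = 5964.5145 → ⌈·⌉ = 5965

242, 623, 1005, 1386, 1768, 2149, 2531, 2913, 3294, 3676, 4057, 4439, 4820, 5202, 5583, 5965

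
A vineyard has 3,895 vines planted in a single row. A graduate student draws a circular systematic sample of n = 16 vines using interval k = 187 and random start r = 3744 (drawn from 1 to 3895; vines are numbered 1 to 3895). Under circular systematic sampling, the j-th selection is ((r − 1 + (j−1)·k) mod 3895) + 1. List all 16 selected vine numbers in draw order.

Selection 1: 3744
Selection 2: 3744 + 187 = 3931 → 3931 − 3895 = 36
Selection 3: 36 + 187 = 223
Selection 4: 223 + 187 = 410
Selection 5: 410 + 187 = 597
Selection 6: 597 + 187 = 784
Selection 7: 784 + 187 = 971
Selection 8: 971 + 187 = 1158
Selection 9: 1158 + 187 = 1345
Selection 10: 1345 + 187 = 1532
Selection 11: 1532 + 187 = 1719
Selection 12: 1719 + 187 = 1906
Selection 13: 1906 + 187 = 2093
Selection 14: 2093 + 187 = 2280
Selection 15: 2280 + 187 = 2467
Selection 16: 2467 + 187 = 2654

3744, 36, 223, 410, 597, 784, 971, 1158, 1345, 1532, 1719, 1906, 2093, 2280, 2467, 2654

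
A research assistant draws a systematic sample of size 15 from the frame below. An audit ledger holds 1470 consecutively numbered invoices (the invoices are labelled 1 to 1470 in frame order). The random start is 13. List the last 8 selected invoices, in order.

k = N/n = 1470/15 = 98
8th selection = 13 + 7×98 = 699
9th: 699 + 98 = 797
10th: 797 + 98 = 895
11th: 895 + 98 = 993
12th: 993 + 98 = 1091
13th: 1091 + 98 = 1189
14th: 1189 + 98 = 1287
15th: 1287 + 98 = 1385

699, 797, 895, 993, 1091, 1189, 1287, 1385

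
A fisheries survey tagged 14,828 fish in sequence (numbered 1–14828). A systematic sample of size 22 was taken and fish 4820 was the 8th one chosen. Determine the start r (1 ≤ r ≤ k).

k = 14828/22 = 674
r = 4820 − (8−1)×674 = 4820 − 4718 = 102

102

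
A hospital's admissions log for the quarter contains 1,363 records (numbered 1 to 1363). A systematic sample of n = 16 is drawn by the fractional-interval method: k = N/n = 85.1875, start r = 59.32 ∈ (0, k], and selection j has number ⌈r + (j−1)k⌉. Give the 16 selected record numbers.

60, 145, 230, 315, 401, 486, 571, 656, 741, 827, 912, 997, 1082, 1167, 1252, 1338

j=1: r + 0k = 59.32 → ⌈·⌉ = 60
j=2: r + 1k = 144.5075 → ⌈·⌉ = 145
j=3: r + 2k = 229.695 → ⌈·⌉ = 230
j=4: r + 3k = 314.8825 → ⌈·⌉ = 315
j=5: r + 4k = 400.07 → ⌈·⌉ = 401
j=6: r + 5k = 485.2575 → ⌈·⌉ = 486
j=7: r + 6k = 570.445 → ⌈·⌉ = 571
j=8: r + 7k = 655.6325 → ⌈·⌉ = 656
j=9: r + 8k = 740.82 → ⌈·⌉ = 741
j=10: r + 9k = 826.0075 → ⌈·⌉ = 827
j=11: r + 10k = 911.195 → ⌈·⌉ = 912
j=12: r + 11k = 996.3825 → ⌈·⌉ = 997
j=13: r + 12k = 1081.57 → ⌈·⌉ = 1082
j=14: r + 13k = 1166.7575 → ⌈·⌉ = 1167
j=15: r + 14k = 1251.945 → ⌈·⌉ = 1252
j=16: r + 15k = 1337.1325 → ⌈·⌉ = 1338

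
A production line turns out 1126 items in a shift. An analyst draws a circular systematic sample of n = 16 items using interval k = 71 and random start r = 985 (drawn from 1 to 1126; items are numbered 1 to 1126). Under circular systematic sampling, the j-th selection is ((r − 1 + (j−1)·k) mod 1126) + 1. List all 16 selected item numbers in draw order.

Selection 1: 985
Selection 2: 985 + 71 = 1056
Selection 3: 1056 + 71 = 1127 → 1127 − 1126 = 1
Selection 4: 1 + 71 = 72
Selection 5: 72 + 71 = 143
Selection 6: 143 + 71 = 214
Selection 7: 214 + 71 = 285
Selection 8: 285 + 71 = 356
Selection 9: 356 + 71 = 427
Selection 10: 427 + 71 = 498
Selection 11: 498 + 71 = 569
Selection 12: 569 + 71 = 640
Selection 13: 640 + 71 = 711
Selection 14: 711 + 71 = 782
Selection 15: 782 + 71 = 853
Selection 16: 853 + 71 = 924

985, 1056, 1, 72, 143, 214, 285, 356, 427, 498, 569, 640, 711, 782, 853, 924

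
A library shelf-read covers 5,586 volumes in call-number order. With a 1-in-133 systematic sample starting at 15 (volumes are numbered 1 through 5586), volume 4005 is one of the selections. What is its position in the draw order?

31

k = 133
position = (4005 − 15)/133 + 1 = 3990/133 + 1 = 30 + 1 = 31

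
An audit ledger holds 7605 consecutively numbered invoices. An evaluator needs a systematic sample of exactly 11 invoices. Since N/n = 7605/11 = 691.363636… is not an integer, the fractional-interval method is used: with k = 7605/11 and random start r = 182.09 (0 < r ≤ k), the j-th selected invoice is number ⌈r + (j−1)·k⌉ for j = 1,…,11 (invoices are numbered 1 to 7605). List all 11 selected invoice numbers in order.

j=1: r + 0k = 182.09 → ⌈·⌉ = 183
j=2: r + 1k = 873.453636… → ⌈·⌉ = 874
j=3: r + 2k = 1564.817272… → ⌈·⌉ = 1565
j=4: r + 3k = 2256.180909… → ⌈·⌉ = 2257
j=5: r + 4k = 2947.544545… → ⌈·⌉ = 2948
j=6: r + 5k = 3638.908181… → ⌈·⌉ = 3639
j=7: r + 6k = 4330.271818… → ⌈·⌉ = 4331
j=8: r + 7k = 5021.635454… → ⌈·⌉ = 5022
j=9: r + 8k = 5712.999090… → ⌈·⌉ = 5713
j=10: r + 9k = 6404.362727… → ⌈·⌉ = 6405
j=11: r + 10k = 7095.726363… → ⌈·⌉ = 7096

183, 874, 1565, 2257, 2948, 3639, 4331, 5022, 5713, 6405, 7096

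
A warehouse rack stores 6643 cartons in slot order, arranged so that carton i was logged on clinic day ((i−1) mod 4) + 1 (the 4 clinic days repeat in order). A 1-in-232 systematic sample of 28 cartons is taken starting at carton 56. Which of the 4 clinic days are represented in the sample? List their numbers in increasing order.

4

Consecutive selections differ by k = 232, so their clinic day numbers differ by 232 mod 4 = 0.
gcd(232, 4) = 4, so the sample visits 4/4 = 1 distinct residues mod 4.
Start 56 is clinic day 4; the clinic days hit are 4.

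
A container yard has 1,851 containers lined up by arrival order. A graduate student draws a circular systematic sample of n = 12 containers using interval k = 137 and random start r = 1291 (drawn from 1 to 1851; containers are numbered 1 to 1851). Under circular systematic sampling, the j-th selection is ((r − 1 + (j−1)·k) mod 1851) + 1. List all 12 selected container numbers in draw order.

1291, 1428, 1565, 1702, 1839, 125, 262, 399, 536, 673, 810, 947

Selection 1: 1291
Selection 2: 1291 + 137 = 1428
Selection 3: 1428 + 137 = 1565
Selection 4: 1565 + 137 = 1702
Selection 5: 1702 + 137 = 1839
Selection 6: 1839 + 137 = 1976 → 1976 − 1851 = 125
Selection 7: 125 + 137 = 262
Selection 8: 262 + 137 = 399
Selection 9: 399 + 137 = 536
Selection 10: 536 + 137 = 673
Selection 11: 673 + 137 = 810
Selection 12: 810 + 137 = 947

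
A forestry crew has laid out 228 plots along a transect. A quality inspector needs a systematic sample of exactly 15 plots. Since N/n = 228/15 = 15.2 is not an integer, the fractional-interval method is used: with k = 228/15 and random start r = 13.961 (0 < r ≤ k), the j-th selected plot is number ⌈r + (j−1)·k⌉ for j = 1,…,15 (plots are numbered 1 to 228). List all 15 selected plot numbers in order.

14, 30, 45, 60, 75, 90, 106, 121, 136, 151, 166, 182, 197, 212, 227

j=1: r + 0k = 13.961 → ⌈·⌉ = 14
j=2: r + 1k = 29.161 → ⌈·⌉ = 30
j=3: r + 2k = 44.361 → ⌈·⌉ = 45
j=4: r + 3k = 59.561 → ⌈·⌉ = 60
j=5: r + 4k = 74.761 → ⌈·⌉ = 75
j=6: r + 5k = 89.961 → ⌈·⌉ = 90
j=7: r + 6k = 105.161 → ⌈·⌉ = 106
j=8: r + 7k = 120.361 → ⌈·⌉ = 121
j=9: r + 8k = 135.561 → ⌈·⌉ = 136
j=10: r + 9k = 150.761 → ⌈·⌉ = 151
j=11: r + 10k = 165.961 → ⌈·⌉ = 166
j=12: r + 11k = 181.161 → ⌈·⌉ = 182
j=13: r + 12k = 196.361 → ⌈·⌉ = 197
j=14: r + 13k = 211.561 → ⌈·⌉ = 212
j=15: r + 14k = 226.761 → ⌈·⌉ = 227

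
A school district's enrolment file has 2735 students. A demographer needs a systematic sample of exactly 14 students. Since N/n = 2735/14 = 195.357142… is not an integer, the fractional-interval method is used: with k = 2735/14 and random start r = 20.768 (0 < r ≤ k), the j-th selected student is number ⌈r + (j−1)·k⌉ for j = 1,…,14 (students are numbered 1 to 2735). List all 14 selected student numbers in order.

j=1: r + 0k = 20.768 → ⌈·⌉ = 21
j=2: r + 1k = 216.125142… → ⌈·⌉ = 217
j=3: r + 2k = 411.482285… → ⌈·⌉ = 412
j=4: r + 3k = 606.839428… → ⌈·⌉ = 607
j=5: r + 4k = 802.196571… → ⌈·⌉ = 803
j=6: r + 5k = 997.553714… → ⌈·⌉ = 998
j=7: r + 6k = 1192.910857… → ⌈·⌉ = 1193
j=8: r + 7k = 1388.268 → ⌈·⌉ = 1389
j=9: r + 8k = 1583.625142… → ⌈·⌉ = 1584
j=10: r + 9k = 1778.982285… → ⌈·⌉ = 1779
j=11: r + 10k = 1974.339428… → ⌈·⌉ = 1975
j=12: r + 11k = 2169.696571… → ⌈·⌉ = 2170
j=13: r + 12k = 2365.053714… → ⌈·⌉ = 2366
j=14: r + 13k = 2560.410857… → ⌈·⌉ = 2561

21, 217, 412, 607, 803, 998, 1193, 1389, 1584, 1779, 1975, 2170, 2366, 2561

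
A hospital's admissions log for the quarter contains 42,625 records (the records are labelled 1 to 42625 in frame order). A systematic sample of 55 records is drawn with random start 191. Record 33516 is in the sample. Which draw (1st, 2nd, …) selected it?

44

k = 42625/55 = 775
position = (33516 − 191)/775 + 1 = 33325/775 + 1 = 43 + 1 = 44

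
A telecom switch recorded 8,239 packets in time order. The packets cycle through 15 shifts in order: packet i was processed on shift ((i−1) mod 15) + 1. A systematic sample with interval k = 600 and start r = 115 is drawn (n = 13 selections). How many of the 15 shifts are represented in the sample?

Consecutive selections differ by k = 600, so their shift numbers differ by 600 mod 15 = 0.
gcd(600, 15) = 15, so the sample visits 15/15 = 1 distinct residues mod 15.
Start 115 is shift 10; the shifts hit are 10.

1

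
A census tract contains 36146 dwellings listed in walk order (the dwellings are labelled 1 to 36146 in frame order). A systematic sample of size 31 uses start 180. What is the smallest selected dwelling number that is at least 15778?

k = 36146/31 = 1166
Steps past start: ⌈(15778 − 180)/1166⌉ = ⌈15598/1166⌉ = 14
Selected dwelling: 180 + 14×1166 = 16504

16504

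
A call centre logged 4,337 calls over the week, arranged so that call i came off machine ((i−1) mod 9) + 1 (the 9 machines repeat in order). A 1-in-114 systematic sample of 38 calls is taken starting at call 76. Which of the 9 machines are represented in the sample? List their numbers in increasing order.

1, 4, 7

Consecutive selections differ by k = 114, so their machine numbers differ by 114 mod 9 = 6.
gcd(114, 9) = 3, so the sample visits 9/3 = 3 distinct residues mod 9.
Start 76 is machine 4; the machines hit are 1, 4, 7.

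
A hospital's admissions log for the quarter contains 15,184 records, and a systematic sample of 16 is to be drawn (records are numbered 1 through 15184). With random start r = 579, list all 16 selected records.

579, 1528, 2477, 3426, 4375, 5324, 6273, 7222, 8171, 9120, 10069, 11018, 11967, 12916, 13865, 14814

k = N/n = 15184/16 = 949
record 1: 579
record 2: 579 + 949 = 1528
record 3: 1528 + 949 = 2477
record 4: 2477 + 949 = 3426
record 5: 3426 + 949 = 4375
record 6: 4375 + 949 = 5324
record 7: 5324 + 949 = 6273
record 8: 6273 + 949 = 7222
record 9: 7222 + 949 = 8171
record 10: 8171 + 949 = 9120
record 11: 9120 + 949 = 10069
record 12: 10069 + 949 = 11018
record 13: 11018 + 949 = 11967
record 14: 11967 + 949 = 12916
record 15: 12916 + 949 = 13865
record 16: 13865 + 949 = 14814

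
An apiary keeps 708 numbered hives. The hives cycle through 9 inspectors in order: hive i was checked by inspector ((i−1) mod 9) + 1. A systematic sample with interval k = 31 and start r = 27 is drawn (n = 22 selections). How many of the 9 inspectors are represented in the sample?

9

Consecutive selections differ by k = 31, so their inspector numbers differ by 31 mod 9 = 4.
gcd(31, 9) = 1, so the sample visits 9/1 = 9 distinct residues mod 9.
Start 27 is inspector 9; the inspectors hit are 1, 2, 3, 4, 5, 6, 7, 8, 9.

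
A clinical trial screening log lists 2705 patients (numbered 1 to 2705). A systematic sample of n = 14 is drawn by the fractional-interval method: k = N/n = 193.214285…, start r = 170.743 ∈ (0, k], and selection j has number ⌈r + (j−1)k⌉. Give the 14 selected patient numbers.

171, 364, 558, 751, 944, 1137, 1331, 1524, 1717, 1910, 2103, 2297, 2490, 2683

j=1: r + 0k = 170.743 → ⌈·⌉ = 171
j=2: r + 1k = 363.957285… → ⌈·⌉ = 364
j=3: r + 2k = 557.171571… → ⌈·⌉ = 558
j=4: r + 3k = 750.385857… → ⌈·⌉ = 751
j=5: r + 4k = 943.600142… → ⌈·⌉ = 944
j=6: r + 5k = 1136.814428… → ⌈·⌉ = 1137
j=7: r + 6k = 1330.028714… → ⌈·⌉ = 1331
j=8: r + 7k = 1523.243 → ⌈·⌉ = 1524
j=9: r + 8k = 1716.457285… → ⌈·⌉ = 1717
j=10: r + 9k = 1909.671571… → ⌈·⌉ = 1910
j=11: r + 10k = 2102.885857… → ⌈·⌉ = 2103
j=12: r + 11k = 2296.100142… → ⌈·⌉ = 2297
j=13: r + 12k = 2489.314428… → ⌈·⌉ = 2490
j=14: r + 13k = 2682.528714… → ⌈·⌉ = 2683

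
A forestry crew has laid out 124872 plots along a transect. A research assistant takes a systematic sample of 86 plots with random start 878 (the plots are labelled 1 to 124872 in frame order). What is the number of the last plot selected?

k = 124872/86 = 1452
86th selection = r + (86−1)·k = 878 + 85×1452 = 878 + 123420 = 124298

124298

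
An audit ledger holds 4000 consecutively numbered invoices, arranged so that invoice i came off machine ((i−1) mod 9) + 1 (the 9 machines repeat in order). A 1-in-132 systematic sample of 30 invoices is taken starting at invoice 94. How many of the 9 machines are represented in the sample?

3

Consecutive selections differ by k = 132, so their machine numbers differ by 132 mod 9 = 6.
gcd(132, 9) = 3, so the sample visits 9/3 = 3 distinct residues mod 9.
Start 94 is machine 4; the machines hit are 1, 4, 7.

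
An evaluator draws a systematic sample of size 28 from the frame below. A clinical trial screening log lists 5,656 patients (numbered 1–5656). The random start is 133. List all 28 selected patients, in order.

k = N/n = 5656/28 = 202
patient 1: 133
patient 2: 133 + 202 = 335
patient 3: 335 + 202 = 537
patient 4: 537 + 202 = 739
patient 5: 739 + 202 = 941
patient 6: 941 + 202 = 1143
patient 7: 1143 + 202 = 1345
patient 8: 1345 + 202 = 1547
patient 9: 1547 + 202 = 1749
patient 10: 1749 + 202 = 1951
patient 11: 1951 + 202 = 2153
patient 12: 2153 + 202 = 2355
patient 13: 2355 + 202 = 2557
patient 14: 2557 + 202 = 2759
patient 15: 2759 + 202 = 2961
patient 16: 2961 + 202 = 3163
patient 17: 3163 + 202 = 3365
patient 18: 3365 + 202 = 3567
patient 19: 3567 + 202 = 3769
patient 20: 3769 + 202 = 3971
patient 21: 3971 + 202 = 4173
patient 22: 4173 + 202 = 4375
patient 23: 4375 + 202 = 4577
patient 24: 4577 + 202 = 4779
patient 25: 4779 + 202 = 4981
patient 26: 4981 + 202 = 5183
patient 27: 5183 + 202 = 5385
patient 28: 5385 + 202 = 5587

133, 335, 537, 739, 941, 1143, 1345, 1547, 1749, 1951, 2153, 2355, 2557, 2759, 2961, 3163, 3365, 3567, 3769, 3971, 4173, 4375, 4577, 4779, 4981, 5183, 5385, 5587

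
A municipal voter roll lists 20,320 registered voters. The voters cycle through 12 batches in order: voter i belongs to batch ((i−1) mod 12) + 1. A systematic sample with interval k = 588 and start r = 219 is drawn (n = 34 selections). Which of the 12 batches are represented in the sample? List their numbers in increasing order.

3

Consecutive selections differ by k = 588, so their batch numbers differ by 588 mod 12 = 0.
gcd(588, 12) = 12, so the sample visits 12/12 = 1 distinct residues mod 12.
Start 219 is batch 3; the batches hit are 3.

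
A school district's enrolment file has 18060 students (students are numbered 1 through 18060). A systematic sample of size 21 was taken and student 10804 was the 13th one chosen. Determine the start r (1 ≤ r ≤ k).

k = 18060/21 = 860
r = 10804 − (13−1)×860 = 10804 − 10320 = 484

484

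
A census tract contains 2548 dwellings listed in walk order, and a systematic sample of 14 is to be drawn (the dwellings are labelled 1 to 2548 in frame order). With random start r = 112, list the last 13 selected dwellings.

294, 476, 658, 840, 1022, 1204, 1386, 1568, 1750, 1932, 2114, 2296, 2478

k = N/n = 2548/14 = 182
2nd selection = 112 + 1×182 = 294
3rd: 294 + 182 = 476
4th: 476 + 182 = 658
5th: 658 + 182 = 840
6th: 840 + 182 = 1022
7th: 1022 + 182 = 1204
8th: 1204 + 182 = 1386
9th: 1386 + 182 = 1568
10th: 1568 + 182 = 1750
11th: 1750 + 182 = 1932
12th: 1932 + 182 = 2114
13th: 2114 + 182 = 2296
14th: 2296 + 182 = 2478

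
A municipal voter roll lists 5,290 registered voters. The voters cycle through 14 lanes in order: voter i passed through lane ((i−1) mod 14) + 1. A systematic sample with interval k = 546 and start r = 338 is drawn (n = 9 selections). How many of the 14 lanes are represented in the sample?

Consecutive selections differ by k = 546, so their lane numbers differ by 546 mod 14 = 0.
gcd(546, 14) = 14, so the sample visits 14/14 = 1 distinct residues mod 14.
Start 338 is lane 2; the lanes hit are 2.

1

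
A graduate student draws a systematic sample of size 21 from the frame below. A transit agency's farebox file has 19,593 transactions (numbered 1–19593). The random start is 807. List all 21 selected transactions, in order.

807, 1740, 2673, 3606, 4539, 5472, 6405, 7338, 8271, 9204, 10137, 11070, 12003, 12936, 13869, 14802, 15735, 16668, 17601, 18534, 19467

k = N/n = 19593/21 = 933
transaction 1: 807
transaction 2: 807 + 933 = 1740
transaction 3: 1740 + 933 = 2673
transaction 4: 2673 + 933 = 3606
transaction 5: 3606 + 933 = 4539
transaction 6: 4539 + 933 = 5472
transaction 7: 5472 + 933 = 6405
transaction 8: 6405 + 933 = 7338
transaction 9: 7338 + 933 = 8271
transaction 10: 8271 + 933 = 9204
transaction 11: 9204 + 933 = 10137
transaction 12: 10137 + 933 = 11070
transaction 13: 11070 + 933 = 12003
transaction 14: 12003 + 933 = 12936
transaction 15: 12936 + 933 = 13869
transaction 16: 13869 + 933 = 14802
transaction 17: 14802 + 933 = 15735
transaction 18: 15735 + 933 = 16668
transaction 19: 16668 + 933 = 17601
transaction 20: 17601 + 933 = 18534
transaction 21: 18534 + 933 = 19467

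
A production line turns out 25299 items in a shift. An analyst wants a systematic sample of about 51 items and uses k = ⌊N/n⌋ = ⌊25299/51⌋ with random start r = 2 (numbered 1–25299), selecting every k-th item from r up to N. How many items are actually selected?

52

k = ⌊25299/51⌋ = 496
Achieved size = ⌊(25299 − 2)/496⌋ + 1 = ⌊25297/496⌋ + 1 = 51 + 1 = 52
(last selection: 2 + 51×496 = 25298 ≤ 25299; next would be 25794 > 25299)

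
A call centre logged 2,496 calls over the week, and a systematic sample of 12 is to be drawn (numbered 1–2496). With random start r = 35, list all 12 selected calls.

k = N/n = 2496/12 = 208
call 1: 35
call 2: 35 + 208 = 243
call 3: 243 + 208 = 451
call 4: 451 + 208 = 659
call 5: 659 + 208 = 867
call 6: 867 + 208 = 1075
call 7: 1075 + 208 = 1283
call 8: 1283 + 208 = 1491
call 9: 1491 + 208 = 1699
call 10: 1699 + 208 = 1907
call 11: 1907 + 208 = 2115
call 12: 2115 + 208 = 2323

35, 243, 451, 659, 867, 1075, 1283, 1491, 1699, 1907, 2115, 2323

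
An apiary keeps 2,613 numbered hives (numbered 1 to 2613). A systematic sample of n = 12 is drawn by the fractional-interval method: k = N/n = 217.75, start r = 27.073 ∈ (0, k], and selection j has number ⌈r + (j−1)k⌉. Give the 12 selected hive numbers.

28, 245, 463, 681, 899, 1116, 1334, 1552, 1770, 1987, 2205, 2423

j=1: r + 0k = 27.073 → ⌈·⌉ = 28
j=2: r + 1k = 244.823 → ⌈·⌉ = 245
j=3: r + 2k = 462.573 → ⌈·⌉ = 463
j=4: r + 3k = 680.323 → ⌈·⌉ = 681
j=5: r + 4k = 898.073 → ⌈·⌉ = 899
j=6: r + 5k = 1115.823 → ⌈·⌉ = 1116
j=7: r + 6k = 1333.573 → ⌈·⌉ = 1334
j=8: r + 7k = 1551.323 → ⌈·⌉ = 1552
j=9: r + 8k = 1769.073 → ⌈·⌉ = 1770
j=10: r + 9k = 1986.823 → ⌈·⌉ = 1987
j=11: r + 10k = 2204.573 → ⌈·⌉ = 2205
j=12: r + 11k = 2422.323 → ⌈·⌉ = 2423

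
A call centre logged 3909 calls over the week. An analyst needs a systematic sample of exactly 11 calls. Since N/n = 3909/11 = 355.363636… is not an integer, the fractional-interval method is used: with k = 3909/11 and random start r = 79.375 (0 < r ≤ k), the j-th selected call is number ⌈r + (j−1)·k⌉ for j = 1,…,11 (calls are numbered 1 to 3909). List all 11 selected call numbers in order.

80, 435, 791, 1146, 1501, 1857, 2212, 2567, 2923, 3278, 3634

j=1: r + 0k = 79.375 → ⌈·⌉ = 80
j=2: r + 1k = 434.738636… → ⌈·⌉ = 435
j=3: r + 2k = 790.102272… → ⌈·⌉ = 791
j=4: r + 3k = 1145.465909… → ⌈·⌉ = 1146
j=5: r + 4k = 1500.829545… → ⌈·⌉ = 1501
j=6: r + 5k = 1856.193181… → ⌈·⌉ = 1857
j=7: r + 6k = 2211.556818… → ⌈·⌉ = 2212
j=8: r + 7k = 2566.920454… → ⌈·⌉ = 2567
j=9: r + 8k = 2922.284090… → ⌈·⌉ = 2923
j=10: r + 9k = 3277.647727… → ⌈·⌉ = 3278
j=11: r + 10k = 3633.011363… → ⌈·⌉ = 3634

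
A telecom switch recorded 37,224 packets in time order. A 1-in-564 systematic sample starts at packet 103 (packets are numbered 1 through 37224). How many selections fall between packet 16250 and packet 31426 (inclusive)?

k = 564
First selection ≥ 16250: 103 + ⌈(16250−103)/564⌉·564 = 103 + 29×564 = 16459
Last selection ≤ 31426: 103 + ⌊(31426−103)/564⌋·564 = 103 + 55×564 = 31123
Count = 55 − 29 + 1 = 27

27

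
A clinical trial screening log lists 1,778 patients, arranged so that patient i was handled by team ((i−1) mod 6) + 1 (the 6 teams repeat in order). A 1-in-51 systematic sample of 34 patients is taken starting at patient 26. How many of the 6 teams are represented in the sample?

Consecutive selections differ by k = 51, so their team numbers differ by 51 mod 6 = 3.
gcd(51, 6) = 3, so the sample visits 6/3 = 2 distinct residues mod 6.
Start 26 is team 2; the teams hit are 2, 5.

2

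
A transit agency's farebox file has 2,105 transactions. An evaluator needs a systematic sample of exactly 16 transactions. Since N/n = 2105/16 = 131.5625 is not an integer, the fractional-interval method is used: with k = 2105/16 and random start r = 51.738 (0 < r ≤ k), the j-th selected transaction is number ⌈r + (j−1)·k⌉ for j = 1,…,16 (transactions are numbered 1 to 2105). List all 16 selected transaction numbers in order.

52, 184, 315, 447, 578, 710, 842, 973, 1105, 1236, 1368, 1499, 1631, 1763, 1894, 2026

j=1: r + 0k = 51.738 → ⌈·⌉ = 52
j=2: r + 1k = 183.3005 → ⌈·⌉ = 184
j=3: r + 2k = 314.863 → ⌈·⌉ = 315
j=4: r + 3k = 446.4255 → ⌈·⌉ = 447
j=5: r + 4k = 577.988 → ⌈·⌉ = 578
j=6: r + 5k = 709.5505 → ⌈·⌉ = 710
j=7: r + 6k = 841.113 → ⌈·⌉ = 842
j=8: r + 7k = 972.6755 → ⌈·⌉ = 973
j=9: r + 8k = 1104.238 → ⌈·⌉ = 1105
j=10: r + 9k = 1235.8005 → ⌈·⌉ = 1236
j=11: r + 10k = 1367.363 → ⌈·⌉ = 1368
j=12: r + 11k = 1498.9255 → ⌈·⌉ = 1499
j=13: r + 12k = 1630.488 → ⌈·⌉ = 1631
j=14: r + 13k = 1762.0505 → ⌈·⌉ = 1763
j=15: r + 14k = 1893.613 → ⌈·⌉ = 1894
j=16: r + 15k = 2025.1755 → ⌈·⌉ = 2026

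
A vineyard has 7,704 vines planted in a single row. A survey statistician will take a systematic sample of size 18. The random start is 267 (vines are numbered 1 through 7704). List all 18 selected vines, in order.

k = N/n = 7704/18 = 428
vine 1: 267
vine 2: 267 + 428 = 695
vine 3: 695 + 428 = 1123
vine 4: 1123 + 428 = 1551
vine 5: 1551 + 428 = 1979
vine 6: 1979 + 428 = 2407
vine 7: 2407 + 428 = 2835
vine 8: 2835 + 428 = 3263
vine 9: 3263 + 428 = 3691
vine 10: 3691 + 428 = 4119
vine 11: 4119 + 428 = 4547
vine 12: 4547 + 428 = 4975
vine 13: 4975 + 428 = 5403
vine 14: 5403 + 428 = 5831
vine 15: 5831 + 428 = 6259
vine 16: 6259 + 428 = 6687
vine 17: 6687 + 428 = 7115
vine 18: 7115 + 428 = 7543

267, 695, 1123, 1551, 1979, 2407, 2835, 3263, 3691, 4119, 4547, 4975, 5403, 5831, 6259, 6687, 7115, 7543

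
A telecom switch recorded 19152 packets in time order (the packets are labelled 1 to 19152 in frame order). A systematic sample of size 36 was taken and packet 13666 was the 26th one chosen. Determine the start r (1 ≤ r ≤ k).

366

k = 19152/36 = 532
r = 13666 − (26−1)×532 = 13666 − 13300 = 366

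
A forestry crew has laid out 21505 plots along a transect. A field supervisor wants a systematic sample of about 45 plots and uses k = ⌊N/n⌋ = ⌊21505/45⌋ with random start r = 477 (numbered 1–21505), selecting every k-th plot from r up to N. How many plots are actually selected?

45

k = ⌊21505/45⌋ = 477
Achieved size = ⌊(21505 − 477)/477⌋ + 1 = ⌊21028/477⌋ + 1 = 44 + 1 = 45
(last selection: 477 + 44×477 = 21465 ≤ 21505; next would be 21942 > 21505)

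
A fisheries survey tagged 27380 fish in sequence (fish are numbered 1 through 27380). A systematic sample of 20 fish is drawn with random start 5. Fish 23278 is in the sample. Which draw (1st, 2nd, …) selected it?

k = 27380/20 = 1369
position = (23278 − 5)/1369 + 1 = 23273/1369 + 1 = 17 + 1 = 18

18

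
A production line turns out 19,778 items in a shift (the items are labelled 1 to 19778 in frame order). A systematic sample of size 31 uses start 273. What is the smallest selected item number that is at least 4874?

k = 19778/31 = 638
Steps past start: ⌈(4874 − 273)/638⌉ = ⌈4601/638⌉ = 8
Selected item: 273 + 8×638 = 5377

5377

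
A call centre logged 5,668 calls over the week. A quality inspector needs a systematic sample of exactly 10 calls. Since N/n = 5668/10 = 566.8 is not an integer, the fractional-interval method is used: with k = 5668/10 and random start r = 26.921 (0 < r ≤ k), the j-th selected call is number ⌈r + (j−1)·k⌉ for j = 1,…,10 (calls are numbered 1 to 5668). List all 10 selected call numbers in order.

j=1: r + 0k = 26.921 → ⌈·⌉ = 27
j=2: r + 1k = 593.721 → ⌈·⌉ = 594
j=3: r + 2k = 1160.521 → ⌈·⌉ = 1161
j=4: r + 3k = 1727.321 → ⌈·⌉ = 1728
j=5: r + 4k = 2294.121 → ⌈·⌉ = 2295
j=6: r + 5k = 2860.921 → ⌈·⌉ = 2861
j=7: r + 6k = 3427.721 → ⌈·⌉ = 3428
j=8: r + 7k = 3994.521 → ⌈·⌉ = 3995
j=9: r + 8k = 4561.321 → ⌈·⌉ = 4562
j=10: r + 9k = 5128.121 → ⌈·⌉ = 5129

27, 594, 1161, 1728, 2295, 2861, 3428, 3995, 4562, 5129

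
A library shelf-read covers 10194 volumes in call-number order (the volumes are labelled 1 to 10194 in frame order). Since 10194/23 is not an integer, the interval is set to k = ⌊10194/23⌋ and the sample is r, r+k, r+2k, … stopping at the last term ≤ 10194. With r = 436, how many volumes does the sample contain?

k = ⌊10194/23⌋ = 443
Achieved size = ⌊(10194 − 436)/443⌋ + 1 = ⌊9758/443⌋ + 1 = 22 + 1 = 23
(last selection: 436 + 22×443 = 10182 ≤ 10194; next would be 10625 > 10194)

23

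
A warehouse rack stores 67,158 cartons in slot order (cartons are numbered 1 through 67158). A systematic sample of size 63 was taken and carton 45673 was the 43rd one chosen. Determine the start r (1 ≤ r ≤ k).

k = 67158/63 = 1066
r = 45673 − (43−1)×1066 = 45673 − 44772 = 901

901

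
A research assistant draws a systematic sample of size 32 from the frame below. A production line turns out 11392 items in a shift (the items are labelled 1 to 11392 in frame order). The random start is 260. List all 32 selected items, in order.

260, 616, 972, 1328, 1684, 2040, 2396, 2752, 3108, 3464, 3820, 4176, 4532, 4888, 5244, 5600, 5956, 6312, 6668, 7024, 7380, 7736, 8092, 8448, 8804, 9160, 9516, 9872, 10228, 10584, 10940, 11296

k = N/n = 11392/32 = 356
item 1: 260
item 2: 260 + 356 = 616
item 3: 616 + 356 = 972
item 4: 972 + 356 = 1328
item 5: 1328 + 356 = 1684
item 6: 1684 + 356 = 2040
item 7: 2040 + 356 = 2396
item 8: 2396 + 356 = 2752
item 9: 2752 + 356 = 3108
item 10: 3108 + 356 = 3464
item 11: 3464 + 356 = 3820
item 12: 3820 + 356 = 4176
item 13: 4176 + 356 = 4532
item 14: 4532 + 356 = 4888
item 15: 4888 + 356 = 5244
item 16: 5244 + 356 = 5600
item 17: 5600 + 356 = 5956
item 18: 5956 + 356 = 6312
item 19: 6312 + 356 = 6668
item 20: 6668 + 356 = 7024
item 21: 7024 + 356 = 7380
item 22: 7380 + 356 = 7736
item 23: 7736 + 356 = 8092
item 24: 8092 + 356 = 8448
item 25: 8448 + 356 = 8804
item 26: 8804 + 356 = 9160
item 27: 9160 + 356 = 9516
item 28: 9516 + 356 = 9872
item 29: 9872 + 356 = 10228
item 30: 10228 + 356 = 10584
item 31: 10584 + 356 = 10940
item 32: 10940 + 356 = 11296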